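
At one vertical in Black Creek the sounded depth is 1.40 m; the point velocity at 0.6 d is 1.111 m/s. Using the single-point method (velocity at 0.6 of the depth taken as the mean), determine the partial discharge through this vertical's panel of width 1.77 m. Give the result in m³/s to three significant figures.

2.75 m³/s

v̄ = v₀.₆ = 1.111 m/s
q = v̄ × d × w = 1.111 × 1.40 × 1.77 = 2.753 m³/s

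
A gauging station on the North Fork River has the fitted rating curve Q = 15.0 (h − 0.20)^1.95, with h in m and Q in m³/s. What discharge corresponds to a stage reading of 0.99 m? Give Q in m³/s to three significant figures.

Q = 15.0 × (0.99 − 0.20)^1.95 = 15.0 × 0.79^1.95 = 9.472 m³/s

9.47 m³/s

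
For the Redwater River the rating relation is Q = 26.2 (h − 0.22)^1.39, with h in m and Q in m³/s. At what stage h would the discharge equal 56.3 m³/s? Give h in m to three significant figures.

1.95 m

h − h₀ = (Q/C)^(1/b) = (56.3/26.2)^(1/1.39) = 1.734 m
h = 0.22 + 1.734 = 1.954 m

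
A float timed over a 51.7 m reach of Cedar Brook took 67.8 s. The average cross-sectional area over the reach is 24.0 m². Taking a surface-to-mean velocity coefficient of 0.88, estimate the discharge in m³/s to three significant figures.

v_surface = L / t̄ = 51.7 / 67.8 = 0.7625 m/s
v_mean = 0.88 × 0.7625 = 0.6710 m/s
Q = A × v_mean = 24.0 × 0.6710 = 16.10 m³/s

16.1 m³/s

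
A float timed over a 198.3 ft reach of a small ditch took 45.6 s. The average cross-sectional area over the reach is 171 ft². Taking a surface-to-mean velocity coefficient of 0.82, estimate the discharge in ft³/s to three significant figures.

610 ft³/s

v_surface = L / t̄ = 198.3 / 45.6 = 4.349 ft/s
v_mean = 0.82 × 4.349 = 3.566 ft/s
Q = A × v_mean = 171 × 3.566 = 609.8 ft³/s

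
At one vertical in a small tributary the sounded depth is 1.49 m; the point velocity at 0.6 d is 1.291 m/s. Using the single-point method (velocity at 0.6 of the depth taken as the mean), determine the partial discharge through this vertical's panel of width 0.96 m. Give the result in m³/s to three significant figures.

1.85 m³/s

v̄ = v₀.₆ = 1.291 m/s
q = v̄ × d × w = 1.291 × 1.49 × 0.96 = 1.847 m³/s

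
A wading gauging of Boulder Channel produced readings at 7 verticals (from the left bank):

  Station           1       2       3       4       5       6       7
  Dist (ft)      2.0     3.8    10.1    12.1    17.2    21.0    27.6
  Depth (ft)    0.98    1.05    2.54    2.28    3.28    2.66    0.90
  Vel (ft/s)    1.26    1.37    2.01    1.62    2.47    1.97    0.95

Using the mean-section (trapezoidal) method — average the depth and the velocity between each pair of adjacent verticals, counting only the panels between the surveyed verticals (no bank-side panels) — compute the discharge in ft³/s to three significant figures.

Panel 1-2: Δb = 1.8 ft, d̄ = (0.98+1.05)/2 = 1.015, v̄ = (1.26+1.37)/2 = 1.315 → q = 1.8×1.015×1.315 = 2.403 ft³/s
Panel 2-3: Δb = 6.3 ft, d̄ = (1.05+2.54)/2 = 1.795, v̄ = (1.37+2.01)/2 = 1.69 → q = 6.3×1.795×1.69 = 19.11 ft³/s
Panel 3-4: Δb = 2 ft, d̄ = (2.54+2.28)/2 = 2.41, v̄ = (2.01+1.62)/2 = 1.815 → q = 2×2.41×1.815 = 8.748 ft³/s
Panel 4-5: Δb = 5.1 ft, d̄ = (2.28+3.28)/2 = 2.78, v̄ = (1.62+2.47)/2 = 2.045 → q = 5.1×2.78×2.045 = 28.99 ft³/s
Panel 5-6: Δb = 3.8 ft, d̄ = (3.28+2.66)/2 = 2.97, v̄ = (2.47+1.97)/2 = 2.22 → q = 3.8×2.97×2.22 = 25.05 ft³/s
Panel 6-7: Δb = 6.6 ft, d̄ = (2.66+0.90)/2 = 1.78, v̄ = (1.97+0.95)/2 = 1.46 → q = 6.6×1.78×1.46 = 17.15 ft³/s
Q = Σ q = 101.5 ft³/s

101 ft³/s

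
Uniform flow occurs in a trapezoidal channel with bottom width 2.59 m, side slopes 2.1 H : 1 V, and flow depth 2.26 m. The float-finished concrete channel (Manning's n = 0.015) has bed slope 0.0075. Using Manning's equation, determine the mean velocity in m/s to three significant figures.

A = (b + z·y)·y = (2.59 + 2.1×2.26)×2.26 = 16.58 m²
P = b + 2y√(1+z²) = 2.59 + 2×2.26×√(1+2.1²) = 13.10 m
R = A/P = 16.58/13.10 = 1.265 m
Q = (1/n)·A·R^(2/3)·S^(1/2) = (1/0.015) × 16.58 × 1.265^(2/3) × 0.0075^(1/2) = 112.0 m³/s
V = Q/A = 112.0/16.58 = 6.754 m/s

6.75 m/s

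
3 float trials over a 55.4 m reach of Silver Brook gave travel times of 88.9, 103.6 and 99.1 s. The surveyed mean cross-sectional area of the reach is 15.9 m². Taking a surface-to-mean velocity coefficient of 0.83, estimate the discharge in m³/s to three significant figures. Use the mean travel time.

7.52 m³/s

t̄ = (88.9 + 103.6 + 99.1) / 3 = 97.2 s
v_surface = L / t̄ = 55.4 / 97.2 = 0.5700 m/s
v_mean = 0.83 × 0.5700 = 0.4731 m/s
Q = A × v_mean = 15.9 × 0.4731 = 7.522 m³/s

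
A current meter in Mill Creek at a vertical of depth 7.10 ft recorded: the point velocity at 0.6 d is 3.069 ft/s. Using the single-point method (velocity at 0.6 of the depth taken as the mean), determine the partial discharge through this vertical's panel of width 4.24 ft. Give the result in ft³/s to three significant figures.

v̄ = v₀.₆ = 3.069 ft/s
q = v̄ × d × w = 3.069 × 7.10 × 4.24 = 92.39 ft³/s

92.4 ft³/s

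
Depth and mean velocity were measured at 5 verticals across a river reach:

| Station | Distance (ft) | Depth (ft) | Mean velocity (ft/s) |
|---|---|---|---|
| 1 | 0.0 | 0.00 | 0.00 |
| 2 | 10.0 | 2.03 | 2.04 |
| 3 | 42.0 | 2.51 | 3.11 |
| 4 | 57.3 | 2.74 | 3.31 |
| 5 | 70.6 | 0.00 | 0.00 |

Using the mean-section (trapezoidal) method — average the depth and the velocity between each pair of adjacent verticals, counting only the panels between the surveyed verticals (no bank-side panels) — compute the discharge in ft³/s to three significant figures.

Panel 1-2: Δb = 10 ft, d̄ = (0.00+2.03)/2 = 1.015, v̄ = (0.00+2.04)/2 = 1.02 → q = 10×1.015×1.02 = 10.35 ft³/s
Panel 2-3: Δb = 32 ft, d̄ = (2.03+2.51)/2 = 2.27, v̄ = (2.04+3.11)/2 = 2.575 → q = 32×2.27×2.575 = 187.0 ft³/s
Panel 3-4: Δb = 15.3 ft, d̄ = (2.51+2.74)/2 = 2.625, v̄ = (3.11+3.31)/2 = 3.21 → q = 15.3×2.625×3.21 = 128.9 ft³/s
Panel 4-5: Δb = 13.3 ft, d̄ = (2.74+0.00)/2 = 1.37, v̄ = (3.31+0.00)/2 = 1.655 → q = 13.3×1.37×1.655 = 30.16 ft³/s
Q = Σ q = 356.5 ft³/s

356 ft³/s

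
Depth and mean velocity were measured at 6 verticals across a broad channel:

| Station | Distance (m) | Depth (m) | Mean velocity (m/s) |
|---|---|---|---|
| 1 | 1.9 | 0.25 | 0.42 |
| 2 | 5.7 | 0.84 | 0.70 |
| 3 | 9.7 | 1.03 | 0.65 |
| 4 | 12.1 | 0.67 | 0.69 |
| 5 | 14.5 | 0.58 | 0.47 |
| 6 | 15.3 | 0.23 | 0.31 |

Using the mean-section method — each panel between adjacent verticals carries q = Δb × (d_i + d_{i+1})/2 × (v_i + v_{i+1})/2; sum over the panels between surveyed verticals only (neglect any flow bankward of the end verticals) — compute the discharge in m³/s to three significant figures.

Panel 1-2: Δb = 3.8 m, d̄ = (0.25+0.84)/2 = 0.545, v̄ = (0.42+0.70)/2 = 0.56 → q = 3.8×0.545×0.56 = 1.160 m³/s
Panel 2-3: Δb = 4 m, d̄ = (0.84+1.03)/2 = 0.935, v̄ = (0.70+0.65)/2 = 0.675 → q = 4×0.935×0.675 = 2.525 m³/s
Panel 3-4: Δb = 2.4 m, d̄ = (1.03+0.67)/2 = 0.85, v̄ = (0.65+0.69)/2 = 0.67 → q = 2.4×0.85×0.67 = 1.367 m³/s
Panel 4-5: Δb = 2.4 m, d̄ = (0.67+0.58)/2 = 0.625, v̄ = (0.69+0.47)/2 = 0.58 → q = 2.4×0.625×0.58 = 0.8700 m³/s
Panel 5-6: Δb = 0.8 m, d̄ = (0.58+0.23)/2 = 0.405, v̄ = (0.47+0.31)/2 = 0.39 → q = 0.8×0.405×0.39 = 0.1264 m³/s
Q = Σ q = 6.047 m³/s

6.05 m³/s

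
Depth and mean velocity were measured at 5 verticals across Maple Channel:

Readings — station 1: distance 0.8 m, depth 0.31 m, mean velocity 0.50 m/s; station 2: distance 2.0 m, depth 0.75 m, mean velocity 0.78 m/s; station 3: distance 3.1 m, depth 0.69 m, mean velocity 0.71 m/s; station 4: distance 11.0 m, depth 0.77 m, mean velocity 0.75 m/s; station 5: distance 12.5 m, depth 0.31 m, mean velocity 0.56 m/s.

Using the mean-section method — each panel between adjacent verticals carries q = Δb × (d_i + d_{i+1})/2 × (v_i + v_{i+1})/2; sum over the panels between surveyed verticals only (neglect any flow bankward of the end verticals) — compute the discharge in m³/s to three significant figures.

Panel 1-2: Δb = 1.2 m, d̄ = (0.31+0.75)/2 = 0.53, v̄ = (0.50+0.78)/2 = 0.64 → q = 1.2×0.53×0.64 = 0.4070 m³/s
Panel 2-3: Δb = 1.1 m, d̄ = (0.75+0.69)/2 = 0.72, v̄ = (0.78+0.71)/2 = 0.745 → q = 1.1×0.72×0.745 = 0.5900 m³/s
Panel 3-4: Δb = 7.9 m, d̄ = (0.69+0.77)/2 = 0.73, v̄ = (0.71+0.75)/2 = 0.73 → q = 7.9×0.73×0.73 = 4.210 m³/s
Panel 4-5: Δb = 1.5 m, d̄ = (0.77+0.31)/2 = 0.54, v̄ = (0.75+0.56)/2 = 0.655 → q = 1.5×0.54×0.655 = 0.5306 m³/s
Q = Σ q = 5.738 m³/s

5.74 m³/s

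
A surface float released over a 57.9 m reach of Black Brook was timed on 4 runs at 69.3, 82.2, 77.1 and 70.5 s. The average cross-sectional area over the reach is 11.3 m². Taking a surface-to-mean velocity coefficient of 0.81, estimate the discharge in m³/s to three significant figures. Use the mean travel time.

t̄ = (69.3 + 82.2 + 77.1 + 70.5) / 4 = 74.775 s
v_surface = L / t̄ = 57.9 / 74.775 = 0.7743 m/s
v_mean = 0.81 × 0.7743 = 0.6272 m/s
Q = A × v_mean = 11.3 × 0.6272 = 7.087 m³/s

7.09 m³/s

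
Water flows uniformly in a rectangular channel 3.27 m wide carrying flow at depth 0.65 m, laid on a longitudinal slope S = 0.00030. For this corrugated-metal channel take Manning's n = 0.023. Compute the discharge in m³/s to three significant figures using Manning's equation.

0.961 m³/s

A = b·y = 3.27 × 0.65 = 2.126 m²
P = b + 2y = 3.27 + 2×0.65 = 4.570 m
R = A/P = 2.126/4.570 = 0.4651 m
Q = (1/n)·A·R^(2/3)·S^(1/2) = (1/0.023) × 2.126 × 0.4651^(2/3) × 0.00030^(1/2) = 0.9609 m³/s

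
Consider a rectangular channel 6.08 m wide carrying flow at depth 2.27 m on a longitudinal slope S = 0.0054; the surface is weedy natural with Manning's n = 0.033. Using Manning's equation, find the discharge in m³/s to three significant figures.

A = b·y = 6.08 × 2.27 = 13.80 m²
P = b + 2y = 6.08 + 2×2.27 = 10.62 m
R = A/P = 13.80/10.62 = 1.300 m
Q = (1/n)·A·R^(2/3)·S^(1/2) = (1/0.033) × 13.80 × 1.300^(2/3) × 0.0054^(1/2) = 36.60 m³/s

36.6 m³/s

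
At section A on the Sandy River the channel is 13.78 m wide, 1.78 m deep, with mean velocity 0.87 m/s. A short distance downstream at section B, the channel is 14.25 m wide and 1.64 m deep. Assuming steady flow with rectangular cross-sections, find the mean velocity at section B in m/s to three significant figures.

Q = A₁V₁ = (13.78×1.78) × 0.87 = 21.34 m³/s
A₂ = 14.25 × 1.64 = 23.37 m²
V₂ = Q/A₂ = 21.34/23.37 = 0.9131 m/s

0.913 m/s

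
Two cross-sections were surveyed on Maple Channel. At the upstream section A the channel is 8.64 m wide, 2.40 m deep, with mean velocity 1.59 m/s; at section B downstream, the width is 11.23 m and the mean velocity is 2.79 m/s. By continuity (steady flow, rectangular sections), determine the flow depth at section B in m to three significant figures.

1.05 m

Q = A₁V₁ = (8.64×2.40) × 1.59 = 32.97 m³/s
d₂ = Q/(b₂ V₂) = 32.97/(11.23×2.79) = 1.052 m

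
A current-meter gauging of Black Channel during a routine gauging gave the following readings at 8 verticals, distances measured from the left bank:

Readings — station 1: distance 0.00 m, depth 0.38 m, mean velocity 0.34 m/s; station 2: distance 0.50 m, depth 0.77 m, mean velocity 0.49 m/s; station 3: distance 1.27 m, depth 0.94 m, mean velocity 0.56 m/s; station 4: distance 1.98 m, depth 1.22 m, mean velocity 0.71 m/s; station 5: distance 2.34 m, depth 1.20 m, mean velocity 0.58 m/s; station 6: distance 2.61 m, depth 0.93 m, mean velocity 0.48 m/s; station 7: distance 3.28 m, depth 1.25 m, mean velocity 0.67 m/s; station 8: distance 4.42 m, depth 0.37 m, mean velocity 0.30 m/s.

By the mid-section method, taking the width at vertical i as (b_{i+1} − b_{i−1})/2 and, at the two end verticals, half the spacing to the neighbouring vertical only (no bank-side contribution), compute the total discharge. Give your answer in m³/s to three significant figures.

w_1 = (0.50 − 0.00)/2 = 0.25 m; q_1 = 0.34 × 0.38 × 0.25 = 0.03230 m³/s
w_2 = (1.27 − 0.00)/2 = 0.635 m; q_2 = 0.49 × 0.77 × 0.635 = 0.2396 m³/s
w_3 = (1.98 − 0.50)/2 = 0.74 m; q_3 = 0.56 × 0.94 × 0.74 = 0.3895 m³/s
w_4 = (2.34 − 1.27)/2 = 0.535 m; q_4 = 0.71 × 1.22 × 0.535 = 0.4634 m³/s
w_5 = (2.61 − 1.98)/2 = 0.315 m; q_5 = 0.58 × 1.20 × 0.315 = 0.2192 m³/s
w_6 = (3.28 − 2.34)/2 = 0.47 m; q_6 = 0.48 × 0.93 × 0.47 = 0.2098 m³/s
w_7 = (4.42 − 2.61)/2 = 0.905 m; q_7 = 0.67 × 1.25 × 0.905 = 0.7579 m³/s
w_8 = (4.42 − 3.28)/2 = 0.57 m; q_8 = 0.30 × 0.37 × 0.57 = 0.06327 m³/s
Q = Σ qᵢ = 2.375 m³/s

2.38 m³/s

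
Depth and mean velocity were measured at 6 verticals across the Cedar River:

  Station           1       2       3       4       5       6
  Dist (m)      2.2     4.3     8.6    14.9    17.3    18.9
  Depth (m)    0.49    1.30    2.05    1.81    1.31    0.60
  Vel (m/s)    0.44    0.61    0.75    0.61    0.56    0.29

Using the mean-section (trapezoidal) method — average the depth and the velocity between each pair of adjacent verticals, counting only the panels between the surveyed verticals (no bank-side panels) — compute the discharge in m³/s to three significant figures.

17.0 m³/s

Panel 1-2: Δb = 2.1 m, d̄ = (0.49+1.30)/2 = 0.895, v̄ = (0.44+0.61)/2 = 0.525 → q = 2.1×0.895×0.525 = 0.9867 m³/s
Panel 2-3: Δb = 4.3 m, d̄ = (1.30+2.05)/2 = 1.675, v̄ = (0.61+0.75)/2 = 0.68 → q = 4.3×1.675×0.68 = 4.898 m³/s
Panel 3-4: Δb = 6.3 m, d̄ = (2.05+1.81)/2 = 1.93, v̄ = (0.75+0.61)/2 = 0.68 → q = 6.3×1.93×0.68 = 8.268 m³/s
Panel 4-5: Δb = 2.4 m, d̄ = (1.81+1.31)/2 = 1.56, v̄ = (0.61+0.56)/2 = 0.585 → q = 2.4×1.56×0.585 = 2.190 m³/s
Panel 5-6: Δb = 1.6 m, d̄ = (1.31+0.60)/2 = 0.955, v̄ = (0.56+0.29)/2 = 0.425 → q = 1.6×0.955×0.425 = 0.6494 m³/s
Q = Σ q = 16.99 m³/s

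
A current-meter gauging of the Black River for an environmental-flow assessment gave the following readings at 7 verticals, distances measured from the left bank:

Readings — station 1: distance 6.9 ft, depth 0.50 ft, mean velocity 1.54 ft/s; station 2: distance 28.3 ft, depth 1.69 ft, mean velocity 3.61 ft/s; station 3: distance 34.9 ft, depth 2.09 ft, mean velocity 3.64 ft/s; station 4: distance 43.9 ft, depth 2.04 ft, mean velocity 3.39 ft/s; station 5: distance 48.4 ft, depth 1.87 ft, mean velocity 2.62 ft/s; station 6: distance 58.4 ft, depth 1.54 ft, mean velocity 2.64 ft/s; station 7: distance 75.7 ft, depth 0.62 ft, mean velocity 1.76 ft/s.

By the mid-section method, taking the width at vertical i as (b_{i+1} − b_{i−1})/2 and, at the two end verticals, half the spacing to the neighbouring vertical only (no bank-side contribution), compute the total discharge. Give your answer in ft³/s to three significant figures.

w_1 = (28.3 − 6.9)/2 = 10.7 ft; q_1 = 1.54 × 0.50 × 10.7 = 8.239 ft³/s
w_2 = (34.9 − 6.9)/2 = 14 ft; q_2 = 3.61 × 1.69 × 14 = 85.41 ft³/s
w_3 = (43.9 − 28.3)/2 = 7.8 ft; q_3 = 3.64 × 2.09 × 7.8 = 59.34 ft³/s
w_4 = (48.4 − 34.9)/2 = 6.75 ft; q_4 = 3.39 × 2.04 × 6.75 = 46.68 ft³/s
w_5 = (58.4 − 43.9)/2 = 7.25 ft; q_5 = 2.62 × 1.87 × 7.25 = 35.52 ft³/s
w_6 = (75.7 − 48.4)/2 = 13.65 ft; q_6 = 2.64 × 1.54 × 13.65 = 55.50 ft³/s
w_7 = (75.7 − 58.4)/2 = 8.65 ft; q_7 = 1.76 × 0.62 × 8.65 = 9.439 ft³/s
Q = Σ qᵢ = 300.1 ft³/s

300 ft³/s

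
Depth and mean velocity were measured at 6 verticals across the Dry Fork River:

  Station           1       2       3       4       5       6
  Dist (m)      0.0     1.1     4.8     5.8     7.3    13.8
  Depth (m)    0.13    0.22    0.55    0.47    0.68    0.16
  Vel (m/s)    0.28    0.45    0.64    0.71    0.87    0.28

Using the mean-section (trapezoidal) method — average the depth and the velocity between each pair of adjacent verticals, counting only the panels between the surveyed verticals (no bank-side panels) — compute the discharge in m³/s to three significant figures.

Panel 1-2: Δb = 1.1 m, d̄ = (0.13+0.22)/2 = 0.175, v̄ = (0.28+0.45)/2 = 0.365 → q = 1.1×0.175×0.365 = 0.07026 m³/s
Panel 2-3: Δb = 3.7 m, d̄ = (0.22+0.55)/2 = 0.385, v̄ = (0.45+0.64)/2 = 0.545 → q = 3.7×0.385×0.545 = 0.7764 m³/s
Panel 3-4: Δb = 1 m, d̄ = (0.55+0.47)/2 = 0.51, v̄ = (0.64+0.71)/2 = 0.675 → q = 1×0.51×0.675 = 0.3443 m³/s
Panel 4-5: Δb = 1.5 m, d̄ = (0.47+0.68)/2 = 0.575, v̄ = (0.71+0.87)/2 = 0.79 → q = 1.5×0.575×0.79 = 0.6814 m³/s
Panel 5-6: Δb = 6.5 m, d̄ = (0.68+0.16)/2 = 0.42, v̄ = (0.87+0.28)/2 = 0.575 → q = 6.5×0.42×0.575 = 1.570 m³/s
Q = Σ q = 3.442 m³/s

3.44 m³/s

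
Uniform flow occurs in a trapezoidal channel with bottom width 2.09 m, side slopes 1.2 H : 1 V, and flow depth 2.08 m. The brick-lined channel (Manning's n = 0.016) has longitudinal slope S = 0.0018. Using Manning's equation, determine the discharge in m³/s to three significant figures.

27.1 m³/s

A = (b + z·y)·y = (2.09 + 1.2×2.08)×2.08 = 9.539 m²
P = b + 2y√(1+z²) = 2.09 + 2×2.08×√(1+1.2²) = 8.588 m
R = A/P = 9.539/8.588 = 1.111 m
Q = (1/n)·A·R^(2/3)·S^(1/2) = (1/0.016) × 9.539 × 1.111^(2/3) × 0.0018^(1/2) = 27.13 m³/s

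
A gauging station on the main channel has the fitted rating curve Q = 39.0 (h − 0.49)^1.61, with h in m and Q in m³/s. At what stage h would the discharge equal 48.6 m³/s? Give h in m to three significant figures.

h − h₀ = (Q/C)^(1/b) = (48.6/39.0)^(1/1.61) = 1.146 m
h = 0.49 + 1.146 = 1.636 m

1.64 m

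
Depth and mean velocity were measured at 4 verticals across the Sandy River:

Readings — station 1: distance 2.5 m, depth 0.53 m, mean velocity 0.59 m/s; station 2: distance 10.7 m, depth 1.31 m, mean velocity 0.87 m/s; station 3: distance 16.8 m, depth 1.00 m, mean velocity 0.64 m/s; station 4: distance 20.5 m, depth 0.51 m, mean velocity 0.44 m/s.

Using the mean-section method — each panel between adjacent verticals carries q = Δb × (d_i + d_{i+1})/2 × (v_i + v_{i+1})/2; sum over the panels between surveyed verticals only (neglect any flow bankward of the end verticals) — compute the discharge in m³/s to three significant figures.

Panel 1-2: Δb = 8.2 m, d̄ = (0.53+1.31)/2 = 0.92, v̄ = (0.59+0.87)/2 = 0.73 → q = 8.2×0.92×0.73 = 5.507 m³/s
Panel 2-3: Δb = 6.1 m, d̄ = (1.31+1.00)/2 = 1.155, v̄ = (0.87+0.64)/2 = 0.755 → q = 6.1×1.155×0.755 = 5.319 m³/s
Panel 3-4: Δb = 3.7 m, d̄ = (1.00+0.51)/2 = 0.755, v̄ = (0.64+0.44)/2 = 0.54 → q = 3.7×0.755×0.54 = 1.508 m³/s
Q = Σ q = 12.33 m³/s

12.3 m³/s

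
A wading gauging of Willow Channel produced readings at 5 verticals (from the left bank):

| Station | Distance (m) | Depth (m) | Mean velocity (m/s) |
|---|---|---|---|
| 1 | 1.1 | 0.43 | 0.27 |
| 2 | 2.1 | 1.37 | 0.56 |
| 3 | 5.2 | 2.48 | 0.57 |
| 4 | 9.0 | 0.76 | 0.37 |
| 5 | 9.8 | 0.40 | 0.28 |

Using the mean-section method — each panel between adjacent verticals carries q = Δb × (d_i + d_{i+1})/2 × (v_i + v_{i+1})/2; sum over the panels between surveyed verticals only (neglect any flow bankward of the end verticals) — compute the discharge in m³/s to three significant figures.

6.79 m³/s

Panel 1-2: Δb = 1 m, d̄ = (0.43+1.37)/2 = 0.9, v̄ = (0.27+0.56)/2 = 0.415 → q = 1×0.9×0.415 = 0.3735 m³/s
Panel 2-3: Δb = 3.1 m, d̄ = (1.37+2.48)/2 = 1.925, v̄ = (0.56+0.57)/2 = 0.565 → q = 3.1×1.925×0.565 = 3.372 m³/s
Panel 3-4: Δb = 3.8 m, d̄ = (2.48+0.76)/2 = 1.62, v̄ = (0.57+0.37)/2 = 0.47 → q = 3.8×1.62×0.47 = 2.893 m³/s
Panel 4-5: Δb = 0.8 m, d̄ = (0.76+0.40)/2 = 0.58, v̄ = (0.37+0.28)/2 = 0.325 → q = 0.8×0.58×0.325 = 0.1508 m³/s
Q = Σ q = 6.789 m³/s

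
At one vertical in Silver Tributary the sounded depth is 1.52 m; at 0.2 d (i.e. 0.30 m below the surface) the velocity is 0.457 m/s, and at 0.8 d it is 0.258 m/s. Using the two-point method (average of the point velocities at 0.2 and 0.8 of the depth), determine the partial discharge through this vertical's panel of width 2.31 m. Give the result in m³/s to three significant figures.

1.26 m³/s

v̄ = (0.457 + 0.258) / 2 = 0.3575 m/s
q = v̄ × d × w = 0.3575 × 1.52 × 2.31 = 1.255 m³/s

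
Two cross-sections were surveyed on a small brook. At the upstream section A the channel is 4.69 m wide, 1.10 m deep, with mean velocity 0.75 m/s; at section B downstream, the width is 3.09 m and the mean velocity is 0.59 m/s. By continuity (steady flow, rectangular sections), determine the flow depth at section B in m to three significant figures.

Q = A₁V₁ = (4.69×1.10) × 0.75 = 3.869 m³/s
d₂ = Q/(b₂ V₂) = 3.869/(3.09×0.59) = 2.122 m

2.12 m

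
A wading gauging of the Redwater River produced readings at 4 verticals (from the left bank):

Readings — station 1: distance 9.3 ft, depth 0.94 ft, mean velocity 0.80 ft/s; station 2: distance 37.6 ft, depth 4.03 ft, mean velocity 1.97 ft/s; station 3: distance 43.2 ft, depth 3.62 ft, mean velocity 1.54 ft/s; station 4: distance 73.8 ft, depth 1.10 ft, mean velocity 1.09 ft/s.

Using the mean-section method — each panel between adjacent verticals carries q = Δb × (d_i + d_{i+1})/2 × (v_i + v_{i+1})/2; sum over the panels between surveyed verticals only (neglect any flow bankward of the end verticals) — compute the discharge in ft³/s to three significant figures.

230 ft³/s

Panel 1-2: Δb = 28.3 ft, d̄ = (0.94+4.03)/2 = 2.485, v̄ = (0.80+1.97)/2 = 1.385 → q = 28.3×2.485×1.385 = 97.40 ft³/s
Panel 2-3: Δb = 5.6 ft, d̄ = (4.03+3.62)/2 = 3.825, v̄ = (1.97+1.54)/2 = 1.755 → q = 5.6×3.825×1.755 = 37.59 ft³/s
Panel 3-4: Δb = 30.6 ft, d̄ = (3.62+1.10)/2 = 2.36, v̄ = (1.54+1.09)/2 = 1.315 → q = 30.6×2.36×1.315 = 94.96 ft³/s
Q = Σ q = 230.0 ft³/s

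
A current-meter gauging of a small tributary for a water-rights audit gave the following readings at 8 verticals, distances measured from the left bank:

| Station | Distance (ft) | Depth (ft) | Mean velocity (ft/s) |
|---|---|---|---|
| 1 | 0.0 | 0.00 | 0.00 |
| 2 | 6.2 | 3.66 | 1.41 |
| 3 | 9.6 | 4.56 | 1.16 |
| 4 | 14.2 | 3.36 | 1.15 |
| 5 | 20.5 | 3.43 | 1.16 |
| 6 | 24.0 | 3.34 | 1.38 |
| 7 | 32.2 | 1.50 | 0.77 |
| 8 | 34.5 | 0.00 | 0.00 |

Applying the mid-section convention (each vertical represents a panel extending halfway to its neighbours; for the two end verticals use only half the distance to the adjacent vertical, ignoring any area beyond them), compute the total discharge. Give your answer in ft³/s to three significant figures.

w_2 = (9.6 − 0.0)/2 = 4.8 ft; q_2 = 1.41 × 3.66 × 4.8 = 24.77 ft³/s
w_3 = (14.2 − 6.2)/2 = 4 ft; q_3 = 1.16 × 4.56 × 4 = 21.16 ft³/s
w_4 = (20.5 − 9.6)/2 = 5.45 ft; q_4 = 1.15 × 3.36 × 5.45 = 21.06 ft³/s
w_5 = (24.0 − 14.2)/2 = 4.9 ft; q_5 = 1.16 × 3.43 × 4.9 = 19.50 ft³/s
w_6 = (32.2 − 20.5)/2 = 5.85 ft; q_6 = 1.38 × 3.34 × 5.85 = 26.96 ft³/s
w_7 = (34.5 − 24.0)/2 = 5.25 ft; q_7 = 0.77 × 1.50 × 5.25 = 6.064 ft³/s
Stations 1, 8 contribute zero (depth or velocity is 0).
Q = Σ qᵢ = 119.5 ft³/s

120 ft³/s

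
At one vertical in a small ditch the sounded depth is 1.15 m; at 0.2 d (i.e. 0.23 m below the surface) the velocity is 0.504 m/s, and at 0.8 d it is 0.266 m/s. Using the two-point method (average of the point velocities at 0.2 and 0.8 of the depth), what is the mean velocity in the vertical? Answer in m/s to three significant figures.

0.385 m/s

v̄ = (0.504 + 0.266) / 2 = 0.3850 m/s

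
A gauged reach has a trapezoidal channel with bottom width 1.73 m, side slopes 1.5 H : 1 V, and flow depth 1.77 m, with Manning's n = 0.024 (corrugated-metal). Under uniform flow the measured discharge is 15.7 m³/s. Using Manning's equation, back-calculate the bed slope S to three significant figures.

0.00250

A = (b + z·y)·y = (1.73 + 1.5×1.77)×1.77 = 7.761 m²
P = b + 2y√(1+z²) = 1.73 + 2×1.77×√(1+1.5²) = 8.112 m
R = A/P = 7.761/8.112 = 0.9568 m
S = (Q·n / (1·A·R^(2/3)))² = (15.7×0.024 / (1×7.761×0.9710))² = 0.002500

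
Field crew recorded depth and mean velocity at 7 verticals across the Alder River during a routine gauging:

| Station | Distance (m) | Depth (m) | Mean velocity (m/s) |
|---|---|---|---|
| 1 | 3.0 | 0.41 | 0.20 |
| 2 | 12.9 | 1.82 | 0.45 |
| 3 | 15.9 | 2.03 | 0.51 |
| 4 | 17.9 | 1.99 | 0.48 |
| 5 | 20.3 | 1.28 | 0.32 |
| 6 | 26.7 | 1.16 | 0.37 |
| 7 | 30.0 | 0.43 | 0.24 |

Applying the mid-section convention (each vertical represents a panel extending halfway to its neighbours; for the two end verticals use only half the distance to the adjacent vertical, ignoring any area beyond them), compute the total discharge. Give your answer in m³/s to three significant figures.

w_1 = (12.9 − 3.0)/2 = 4.95 m; q_1 = 0.20 × 0.41 × 4.95 = 0.4059 m³/s
w_2 = (15.9 − 3.0)/2 = 6.45 m; q_2 = 0.45 × 1.82 × 6.45 = 5.283 m³/s
w_3 = (17.9 − 12.9)/2 = 2.5 m; q_3 = 0.51 × 2.03 × 2.5 = 2.588 m³/s
w_4 = (20.3 − 15.9)/2 = 2.2 m; q_4 = 0.48 × 1.99 × 2.2 = 2.101 m³/s
w_5 = (26.7 − 17.9)/2 = 4.4 m; q_5 = 0.32 × 1.28 × 4.4 = 1.802 m³/s
w_6 = (30.0 − 20.3)/2 = 4.85 m; q_6 = 0.37 × 1.16 × 4.85 = 2.082 m³/s
w_7 = (30.0 − 26.7)/2 = 1.65 m; q_7 = 0.24 × 0.43 × 1.65 = 0.1703 m³/s
Q = Σ qᵢ = 14.43 m³/s

14.4 m³/s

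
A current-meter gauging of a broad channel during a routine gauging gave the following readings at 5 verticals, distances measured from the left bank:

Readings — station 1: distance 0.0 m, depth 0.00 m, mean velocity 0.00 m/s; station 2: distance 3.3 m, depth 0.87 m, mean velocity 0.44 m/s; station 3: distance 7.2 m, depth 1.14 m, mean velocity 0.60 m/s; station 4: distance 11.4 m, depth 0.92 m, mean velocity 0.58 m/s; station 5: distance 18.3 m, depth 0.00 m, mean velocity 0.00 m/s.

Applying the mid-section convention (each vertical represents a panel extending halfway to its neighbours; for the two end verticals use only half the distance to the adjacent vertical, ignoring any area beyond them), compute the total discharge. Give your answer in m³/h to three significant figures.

25600 m³/h

w_2 = (7.2 − 0.0)/2 = 3.6 m; q_2 = 0.44 × 0.87 × 3.6 = 1.378 m³/s
w_3 = (11.4 − 3.3)/2 = 4.05 m; q_3 = 0.60 × 1.14 × 4.05 = 2.770 m³/s
w_4 = (18.3 − 7.2)/2 = 5.55 m; q_4 = 0.58 × 0.92 × 5.55 = 2.961 m³/s
Stations 1, 5 contribute zero (depth or velocity is 0).
Q = Σ qᵢ = 7.110 m³/s
= 7.110 × 3600 = 25600 m³/h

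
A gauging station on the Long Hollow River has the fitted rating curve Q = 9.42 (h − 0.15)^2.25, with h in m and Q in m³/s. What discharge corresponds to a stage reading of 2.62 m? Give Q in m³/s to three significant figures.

Q = 9.42 × (2.62 − 0.15)^2.25 = 9.42 × 2.47^2.25 = 72.05 m³/s

72.0 m³/s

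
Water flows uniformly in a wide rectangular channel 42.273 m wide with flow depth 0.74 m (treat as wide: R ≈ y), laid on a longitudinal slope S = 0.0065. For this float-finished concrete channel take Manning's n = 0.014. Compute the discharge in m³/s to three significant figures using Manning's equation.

A = b·y = 42.273 × 0.74 = 31.28 m²
Wide channel: R ≈ y = 0.74 m
Q = (1/n)·A·R^(2/3)·S^(1/2) = (1/0.014) × 31.28 × 0.7400^(2/3) × 0.0065^(1/2) = 147.4 m³/s

147 m³/s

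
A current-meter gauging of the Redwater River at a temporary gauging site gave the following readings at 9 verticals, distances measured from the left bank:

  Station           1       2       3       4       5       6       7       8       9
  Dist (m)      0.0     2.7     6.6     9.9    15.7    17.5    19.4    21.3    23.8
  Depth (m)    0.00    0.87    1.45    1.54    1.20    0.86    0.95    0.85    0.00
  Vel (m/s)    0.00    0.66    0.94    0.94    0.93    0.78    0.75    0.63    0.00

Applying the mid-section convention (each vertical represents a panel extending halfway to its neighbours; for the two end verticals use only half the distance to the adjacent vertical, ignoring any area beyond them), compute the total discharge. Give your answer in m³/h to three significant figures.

w_2 = (6.6 − 0.0)/2 = 3.3 m; q_2 = 0.66 × 0.87 × 3.3 = 1.895 m³/s
w_3 = (9.9 − 2.7)/2 = 3.6 m; q_3 = 0.94 × 1.45 × 3.6 = 4.907 m³/s
w_4 = (15.7 − 6.6)/2 = 4.55 m; q_4 = 0.94 × 1.54 × 4.55 = 6.587 m³/s
w_5 = (17.5 − 9.9)/2 = 3.8 m; q_5 = 0.93 × 1.20 × 3.8 = 4.241 m³/s
w_6 = (19.4 − 15.7)/2 = 1.85 m; q_6 = 0.78 × 0.86 × 1.85 = 1.241 m³/s
w_7 = (21.3 − 17.5)/2 = 1.9 m; q_7 = 0.75 × 0.95 × 1.9 = 1.354 m³/s
w_8 = (23.8 − 19.4)/2 = 2.2 m; q_8 = 0.63 × 0.85 × 2.2 = 1.178 m³/s
Stations 1, 9 contribute zero (depth or velocity is 0).
Q = Σ qᵢ = 21.40 m³/s
= 21.40 × 3600 = 77050 m³/h

77000 m³/h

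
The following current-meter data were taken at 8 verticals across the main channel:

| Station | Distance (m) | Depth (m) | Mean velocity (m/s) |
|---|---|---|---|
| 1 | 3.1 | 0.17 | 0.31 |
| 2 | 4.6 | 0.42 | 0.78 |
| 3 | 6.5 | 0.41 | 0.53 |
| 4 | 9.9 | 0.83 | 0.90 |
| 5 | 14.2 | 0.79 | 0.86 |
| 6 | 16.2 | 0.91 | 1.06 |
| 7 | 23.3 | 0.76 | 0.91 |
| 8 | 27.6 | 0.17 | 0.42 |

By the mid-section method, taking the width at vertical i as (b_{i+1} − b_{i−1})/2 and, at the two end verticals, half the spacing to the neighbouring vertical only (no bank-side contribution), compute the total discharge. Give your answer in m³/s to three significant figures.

14.7 m³/s

w_1 = (4.6 − 3.1)/2 = 0.75 m; q_1 = 0.31 × 0.17 × 0.75 = 0.03953 m³/s
w_2 = (6.5 − 3.1)/2 = 1.7 m; q_2 = 0.78 × 0.42 × 1.7 = 0.5569 m³/s
w_3 = (9.9 − 4.6)/2 = 2.65 m; q_3 = 0.53 × 0.41 × 2.65 = 0.5758 m³/s
w_4 = (14.2 − 6.5)/2 = 3.85 m; q_4 = 0.90 × 0.83 × 3.85 = 2.876 m³/s
w_5 = (16.2 − 9.9)/2 = 3.15 m; q_5 = 0.86 × 0.79 × 3.15 = 2.140 m³/s
w_6 = (23.3 − 14.2)/2 = 4.55 m; q_6 = 1.06 × 0.91 × 4.55 = 4.389 m³/s
w_7 = (27.6 − 16.2)/2 = 5.7 m; q_7 = 0.91 × 0.76 × 5.7 = 3.942 m³/s
w_8 = (27.6 − 23.3)/2 = 2.15 m; q_8 = 0.42 × 0.17 × 2.15 = 0.1535 m³/s
Q = Σ qᵢ = 14.67 m³/s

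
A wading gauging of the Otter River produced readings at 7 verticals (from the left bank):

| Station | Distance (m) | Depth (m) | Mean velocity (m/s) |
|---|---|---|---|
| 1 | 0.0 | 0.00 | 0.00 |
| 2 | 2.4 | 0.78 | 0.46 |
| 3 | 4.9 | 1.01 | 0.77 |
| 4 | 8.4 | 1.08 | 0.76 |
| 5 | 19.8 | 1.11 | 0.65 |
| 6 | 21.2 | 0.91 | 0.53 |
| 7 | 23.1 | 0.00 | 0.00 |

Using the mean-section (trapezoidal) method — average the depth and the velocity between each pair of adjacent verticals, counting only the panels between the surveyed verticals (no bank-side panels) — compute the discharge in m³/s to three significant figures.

14.3 m³/s

Panel 1-2: Δb = 2.4 m, d̄ = (0.00+0.78)/2 = 0.39, v̄ = (0.00+0.46)/2 = 0.23 → q = 2.4×0.39×0.23 = 0.2153 m³/s
Panel 2-3: Δb = 2.5 m, d̄ = (0.78+1.01)/2 = 0.895, v̄ = (0.46+0.77)/2 = 0.615 → q = 2.5×0.895×0.615 = 1.376 m³/s
Panel 3-4: Δb = 3.5 m, d̄ = (1.01+1.08)/2 = 1.045, v̄ = (0.77+0.76)/2 = 0.765 → q = 3.5×1.045×0.765 = 2.798 m³/s
Panel 4-5: Δb = 11.4 m, d̄ = (1.08+1.11)/2 = 1.095, v̄ = (0.76+0.65)/2 = 0.705 → q = 11.4×1.095×0.705 = 8.801 m³/s
Panel 5-6: Δb = 1.4 m, d̄ = (1.11+0.91)/2 = 1.01, v̄ = (0.65+0.53)/2 = 0.59 → q = 1.4×1.01×0.59 = 0.8343 m³/s
Panel 6-7: Δb = 1.9 m, d̄ = (0.91+0.00)/2 = 0.455, v̄ = (0.53+0.00)/2 = 0.265 → q = 1.9×0.455×0.265 = 0.2291 m³/s
Q = Σ q = 14.25 m³/s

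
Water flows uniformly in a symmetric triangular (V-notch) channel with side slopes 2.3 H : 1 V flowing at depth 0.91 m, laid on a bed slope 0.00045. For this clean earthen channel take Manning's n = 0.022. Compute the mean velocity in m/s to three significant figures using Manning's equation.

0.538 m/s

A = z·y² = 2.3×0.91² = 1.905 m²
P = 2y√(1+z²) = 2×0.91×√(1+2.3²) = 4.565 m
R = A/P = 1.905/4.565 = 0.4173 m
Q = (1/n)·A·R^(2/3)·S^(1/2) = (1/0.022) × 1.905 × 0.4173^(2/3) × 0.00045^(1/2) = 1.026 m³/s
V = Q/A = 1.026/1.905 = 0.5384 m/s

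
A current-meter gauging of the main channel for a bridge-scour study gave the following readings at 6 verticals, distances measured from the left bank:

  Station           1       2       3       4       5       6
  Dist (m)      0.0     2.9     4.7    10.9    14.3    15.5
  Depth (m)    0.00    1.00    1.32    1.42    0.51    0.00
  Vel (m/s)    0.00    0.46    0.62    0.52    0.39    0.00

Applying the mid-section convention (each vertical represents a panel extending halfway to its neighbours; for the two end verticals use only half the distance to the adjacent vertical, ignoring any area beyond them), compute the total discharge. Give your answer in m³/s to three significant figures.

w_2 = (4.7 − 0.0)/2 = 2.35 m; q_2 = 0.46 × 1.00 × 2.35 = 1.081 m³/s
w_3 = (10.9 − 2.9)/2 = 4 m; q_3 = 0.62 × 1.32 × 4 = 3.274 m³/s
w_4 = (14.3 − 4.7)/2 = 4.8 m; q_4 = 0.52 × 1.42 × 4.8 = 3.544 m³/s
w_5 = (15.5 − 10.9)/2 = 2.3 m; q_5 = 0.39 × 0.51 × 2.3 = 0.4575 m³/s
Stations 1, 6 contribute zero (depth or velocity is 0).
Q = Σ qᵢ = 8.356 m³/s

8.36 m³/s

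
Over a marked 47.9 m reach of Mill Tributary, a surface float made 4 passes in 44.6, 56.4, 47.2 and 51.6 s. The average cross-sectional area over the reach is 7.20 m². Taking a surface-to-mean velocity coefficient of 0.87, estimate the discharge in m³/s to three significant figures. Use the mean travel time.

6.01 m³/s

t̄ = (44.6 + 56.4 + 47.2 + 51.6) / 4 = 49.95 s
v_surface = L / t̄ = 47.9 / 49.95 = 0.9590 m/s
v_mean = 0.87 × 0.9590 = 0.8343 m/s
Q = A × v_mean = 7.20 × 0.8343 = 6.007 m³/s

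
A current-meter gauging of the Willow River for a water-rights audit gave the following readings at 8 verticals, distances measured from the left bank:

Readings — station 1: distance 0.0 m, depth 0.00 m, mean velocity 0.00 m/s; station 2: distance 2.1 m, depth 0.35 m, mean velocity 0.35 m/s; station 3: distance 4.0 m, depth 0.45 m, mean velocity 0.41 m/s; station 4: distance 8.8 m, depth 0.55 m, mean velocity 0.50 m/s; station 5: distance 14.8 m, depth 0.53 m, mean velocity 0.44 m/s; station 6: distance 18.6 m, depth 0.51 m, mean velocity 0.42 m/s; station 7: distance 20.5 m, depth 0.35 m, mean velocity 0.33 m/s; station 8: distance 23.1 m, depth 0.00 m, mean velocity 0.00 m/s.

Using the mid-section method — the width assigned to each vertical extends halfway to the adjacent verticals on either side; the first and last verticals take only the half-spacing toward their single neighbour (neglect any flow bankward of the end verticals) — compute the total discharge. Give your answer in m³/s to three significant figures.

4.36 m³/s

w_2 = (4.0 − 0.0)/2 = 2 m; q_2 = 0.35 × 0.35 × 2 = 0.2450 m³/s
w_3 = (8.8 − 2.1)/2 = 3.35 m; q_3 = 0.41 × 0.45 × 3.35 = 0.6181 m³/s
w_4 = (14.8 − 4.0)/2 = 5.4 m; q_4 = 0.50 × 0.55 × 5.4 = 1.485 m³/s
w_5 = (18.6 − 8.8)/2 = 4.9 m; q_5 = 0.44 × 0.53 × 4.9 = 1.143 m³/s
w_6 = (20.5 − 14.8)/2 = 2.85 m; q_6 = 0.42 × 0.51 × 2.85 = 0.6105 m³/s
w_7 = (23.1 − 18.6)/2 = 2.25 m; q_7 = 0.33 × 0.35 × 2.25 = 0.2599 m³/s
Stations 1, 8 contribute zero (depth or velocity is 0).
Q = Σ qᵢ = 4.361 m³/s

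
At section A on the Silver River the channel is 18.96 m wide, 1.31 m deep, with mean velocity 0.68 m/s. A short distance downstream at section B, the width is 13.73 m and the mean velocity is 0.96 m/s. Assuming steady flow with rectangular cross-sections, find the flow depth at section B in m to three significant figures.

1.28 m

Q = A₁V₁ = (18.96×1.31) × 0.68 = 16.89 m³/s
d₂ = Q/(b₂ V₂) = 16.89/(13.73×0.96) = 1.281 m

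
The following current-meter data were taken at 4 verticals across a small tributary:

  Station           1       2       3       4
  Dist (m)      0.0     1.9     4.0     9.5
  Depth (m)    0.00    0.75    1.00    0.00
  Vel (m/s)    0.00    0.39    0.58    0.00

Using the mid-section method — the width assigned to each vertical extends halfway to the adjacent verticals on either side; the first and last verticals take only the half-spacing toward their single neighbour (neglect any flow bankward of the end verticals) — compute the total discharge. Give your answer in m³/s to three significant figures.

w_2 = (4.0 − 0.0)/2 = 2 m; q_2 = 0.39 × 0.75 × 2 = 0.5850 m³/s
w_3 = (9.5 − 1.9)/2 = 3.8 m; q_3 = 0.58 × 1.00 × 3.8 = 2.204 m³/s
Stations 1, 4 contribute zero (depth or velocity is 0).
Q = Σ qᵢ = 2.789 m³/s

2.79 m³/s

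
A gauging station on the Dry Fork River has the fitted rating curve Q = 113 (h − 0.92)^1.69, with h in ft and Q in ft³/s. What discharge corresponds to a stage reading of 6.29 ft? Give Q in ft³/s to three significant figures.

1940 ft³/s

Q = 113 × (6.29 − 0.92)^1.69 = 113 × 5.37^1.69 = 1935 ft³/s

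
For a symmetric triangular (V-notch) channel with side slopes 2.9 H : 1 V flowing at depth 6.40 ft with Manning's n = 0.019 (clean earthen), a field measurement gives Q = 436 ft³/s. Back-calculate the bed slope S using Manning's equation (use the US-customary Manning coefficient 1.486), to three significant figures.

A = z·y² = 2.9×6.40² = 118.8 ft²
P = 2y√(1+z²) = 2×6.40×√(1+2.9²) = 39.26 ft
R = A/P = 118.8/39.26 = 3.025 ft
S = (Q·n / (1.486·A·R^(2/3)))² = (436×0.019 / (1.486×118.8×2.092))² = 0.0005034

0.000503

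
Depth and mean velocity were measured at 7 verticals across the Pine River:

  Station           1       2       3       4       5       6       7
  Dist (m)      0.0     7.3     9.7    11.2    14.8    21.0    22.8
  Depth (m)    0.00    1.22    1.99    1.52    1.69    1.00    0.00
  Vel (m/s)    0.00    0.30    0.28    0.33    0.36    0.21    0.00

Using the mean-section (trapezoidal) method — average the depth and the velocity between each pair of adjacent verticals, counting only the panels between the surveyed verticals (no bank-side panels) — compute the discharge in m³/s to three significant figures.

7.05 m³/s

Panel 1-2: Δb = 7.3 m, d̄ = (0.00+1.22)/2 = 0.61, v̄ = (0.00+0.30)/2 = 0.15 → q = 7.3×0.61×0.15 = 0.6680 m³/s
Panel 2-3: Δb = 2.4 m, d̄ = (1.22+1.99)/2 = 1.605, v̄ = (0.30+0.28)/2 = 0.29 → q = 2.4×1.605×0.29 = 1.117 m³/s
Panel 3-4: Δb = 1.5 m, d̄ = (1.99+1.52)/2 = 1.755, v̄ = (0.28+0.33)/2 = 0.305 → q = 1.5×1.755×0.305 = 0.8029 m³/s
Panel 4-5: Δb = 3.6 m, d̄ = (1.52+1.69)/2 = 1.605, v̄ = (0.33+0.36)/2 = 0.345 → q = 3.6×1.605×0.345 = 1.993 m³/s
Panel 5-6: Δb = 6.2 m, d̄ = (1.69+1.00)/2 = 1.345, v̄ = (0.36+0.21)/2 = 0.285 → q = 6.2×1.345×0.285 = 2.377 m³/s
Panel 6-7: Δb = 1.8 m, d̄ = (1.00+0.00)/2 = 0.5, v̄ = (0.21+0.00)/2 = 0.105 → q = 1.8×0.5×0.105 = 0.09450 m³/s
Q = Σ q = 7.052 m³/s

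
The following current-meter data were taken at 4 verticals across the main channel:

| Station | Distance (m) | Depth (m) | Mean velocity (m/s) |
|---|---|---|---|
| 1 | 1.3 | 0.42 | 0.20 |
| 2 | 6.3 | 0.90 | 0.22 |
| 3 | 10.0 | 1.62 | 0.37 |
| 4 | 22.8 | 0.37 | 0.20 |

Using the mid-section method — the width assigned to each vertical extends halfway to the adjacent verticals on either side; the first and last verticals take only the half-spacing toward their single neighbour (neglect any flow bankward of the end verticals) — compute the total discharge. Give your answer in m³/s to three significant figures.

6.49 m³/s

w_1 = (6.3 − 1.3)/2 = 2.5 m; q_1 = 0.20 × 0.42 × 2.5 = 0.2100 m³/s
w_2 = (10.0 − 1.3)/2 = 4.35 m; q_2 = 0.22 × 0.90 × 4.35 = 0.8613 m³/s
w_3 = (22.8 − 6.3)/2 = 8.25 m; q_3 = 0.37 × 1.62 × 8.25 = 4.945 m³/s
w_4 = (22.8 − 10.0)/2 = 6.4 m; q_4 = 0.20 × 0.37 × 6.4 = 0.4736 m³/s
Q = Σ qᵢ = 6.490 m³/s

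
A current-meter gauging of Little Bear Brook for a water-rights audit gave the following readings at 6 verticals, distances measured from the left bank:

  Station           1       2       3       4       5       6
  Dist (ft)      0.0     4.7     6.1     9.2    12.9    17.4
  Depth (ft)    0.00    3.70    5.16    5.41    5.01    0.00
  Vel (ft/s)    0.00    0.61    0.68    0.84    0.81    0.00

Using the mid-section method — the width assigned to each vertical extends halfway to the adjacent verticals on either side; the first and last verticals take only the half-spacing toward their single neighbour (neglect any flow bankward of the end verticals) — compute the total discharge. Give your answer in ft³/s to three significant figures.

w_2 = (6.1 − 0.0)/2 = 3.05 ft; q_2 = 0.61 × 3.70 × 3.05 = 6.884 ft³/s
w_3 = (9.2 − 4.7)/2 = 2.25 ft; q_3 = 0.68 × 5.16 × 2.25 = 7.895 ft³/s
w_4 = (12.9 − 6.1)/2 = 3.4 ft; q_4 = 0.84 × 5.41 × 3.4 = 15.45 ft³/s
w_5 = (17.4 − 9.2)/2 = 4.1 ft; q_5 = 0.81 × 5.01 × 4.1 = 16.64 ft³/s
Stations 1, 6 contribute zero (depth or velocity is 0).
Q = Σ qᵢ = 46.87 ft³/s

46.9 ft³/s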